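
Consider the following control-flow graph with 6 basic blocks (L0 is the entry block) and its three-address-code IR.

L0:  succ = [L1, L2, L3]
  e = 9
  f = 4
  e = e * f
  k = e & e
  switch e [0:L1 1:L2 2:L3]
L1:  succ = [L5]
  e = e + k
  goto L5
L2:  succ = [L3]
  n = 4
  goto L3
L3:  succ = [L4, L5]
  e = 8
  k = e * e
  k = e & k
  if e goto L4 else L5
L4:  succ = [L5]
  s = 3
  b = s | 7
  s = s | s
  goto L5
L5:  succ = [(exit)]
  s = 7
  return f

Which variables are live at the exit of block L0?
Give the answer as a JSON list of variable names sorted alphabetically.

Answer: ["e", "f", "k"]

Derivation:
def/use:
  L0: def={e,f,k} ue=∅
  L1: def={e} ue={e,k}
  L2: def={n} ue=∅
  L3: def={e,k} ue=∅
  L4: def={b,s} ue=∅
  L5: def={s} ue={f}

Liveness:
  L0: in=∅ out={e,f,k}
  L1: in={e,f,k} out={f}
  L2: in={f} out={f}
  L3: in={f} out={f}
  L4: in={f} out={f}
  L5: in={f} out=∅

live-out(L0) = ["e", "f", "k"]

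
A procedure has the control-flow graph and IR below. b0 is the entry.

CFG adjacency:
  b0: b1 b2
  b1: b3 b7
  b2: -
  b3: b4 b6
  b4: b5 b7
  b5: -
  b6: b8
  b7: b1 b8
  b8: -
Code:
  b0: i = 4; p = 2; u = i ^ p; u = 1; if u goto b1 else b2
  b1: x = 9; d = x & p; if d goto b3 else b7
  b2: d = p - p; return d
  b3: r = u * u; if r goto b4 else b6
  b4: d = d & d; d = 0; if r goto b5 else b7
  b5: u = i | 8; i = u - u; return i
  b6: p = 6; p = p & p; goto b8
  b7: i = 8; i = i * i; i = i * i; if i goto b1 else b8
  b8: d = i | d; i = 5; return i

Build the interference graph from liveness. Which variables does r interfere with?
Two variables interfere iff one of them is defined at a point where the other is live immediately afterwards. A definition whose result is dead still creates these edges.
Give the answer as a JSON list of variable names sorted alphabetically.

def/use:
  b0: {i,p,u} / ∅
  b1: {d,x} / {p}
  b2: {d} / {p}
  b3: {r} / {u}
  b4: {d} / {d,r}
  b5: {i,u} / {i}
  b6: {p} / ∅
  b7: {i} / ∅
  b8: {d,i} / {d,i}

Backward fixpoint:
  b0: in=∅ out={i,p,u}
  b1: in={i,p,u} out={d,i,p,u}
  b2: in={p} out=∅
  b3: in={d,i,p,u} out={d,i,p,r,u}
  b4: in={d,i,p,r,u} out={d,i,p,u}
  b5: in={i} out=∅
  b6: in={d,i} out={d,i}
  b7: in={d,p,u} out={d,i,p,u}
  b8: in={d,i} out=∅

Interference:
  d: {i,p,r,u}
  i: {d,p,r,u,x}
  p: {d,i,r,u,x}
  r: {d,i,p,u}
  u: {d,i,p,r,x}
  x: {i,p,u}

N(r) = ["d", "i", "p", "u"]

Answer: ["d", "i", "p", "u"]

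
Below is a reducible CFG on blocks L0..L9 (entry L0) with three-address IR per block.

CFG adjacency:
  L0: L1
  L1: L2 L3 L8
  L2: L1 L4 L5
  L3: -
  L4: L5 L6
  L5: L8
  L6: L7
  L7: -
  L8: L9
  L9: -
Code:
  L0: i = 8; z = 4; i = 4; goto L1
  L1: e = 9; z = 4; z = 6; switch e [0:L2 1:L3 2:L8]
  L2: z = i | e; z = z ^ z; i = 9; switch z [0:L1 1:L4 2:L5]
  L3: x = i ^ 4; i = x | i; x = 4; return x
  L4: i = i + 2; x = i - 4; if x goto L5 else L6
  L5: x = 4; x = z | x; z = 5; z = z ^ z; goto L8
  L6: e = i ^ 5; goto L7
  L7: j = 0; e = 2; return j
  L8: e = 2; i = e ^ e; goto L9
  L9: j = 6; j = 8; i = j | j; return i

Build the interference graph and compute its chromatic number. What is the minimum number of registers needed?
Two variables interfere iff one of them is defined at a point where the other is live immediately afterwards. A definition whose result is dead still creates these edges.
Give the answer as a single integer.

Block summaries:
  L0: def={i,z} ue=∅
  L1: def={e,z} ue=∅
  L2: def={i,z} ue={e,i}
  L3: def={i,x} ue={i}
  L4: def={i,x} ue={i}
  L5: def={x,z} ue={z}
  L6: def={e} ue={i}
  L7: def={e,j} ue=∅
  L8: def={e,i} ue=∅
  L9: def={i,j} ue=∅

Backward fixpoint:
  L0: in=∅ out={i}
  L1: in={i} out={e,i}
  L2: in={e,i} out={i,z}
  L3: in={i} out=∅
  L4: in={i,z} out={i,z}
  L5: in={z} out=∅
  L6: in={i} out=∅
  L7: in=∅ out=∅
  L8: in=∅ out=∅
  L9: in=∅ out=∅

Interfere edges:
  e: {i,j,z}
  i: {e,x,z}
  j: {e}
  x: {i,z}
  z: {e,i,x}

Colouring:
  {e,i,z} pairwise interfere (3-clique) ⇒ χ ≥ 3
  3-colouring: r0={e,x}  r1={i,j}  r2={z}
  χ = 3

Answer: 3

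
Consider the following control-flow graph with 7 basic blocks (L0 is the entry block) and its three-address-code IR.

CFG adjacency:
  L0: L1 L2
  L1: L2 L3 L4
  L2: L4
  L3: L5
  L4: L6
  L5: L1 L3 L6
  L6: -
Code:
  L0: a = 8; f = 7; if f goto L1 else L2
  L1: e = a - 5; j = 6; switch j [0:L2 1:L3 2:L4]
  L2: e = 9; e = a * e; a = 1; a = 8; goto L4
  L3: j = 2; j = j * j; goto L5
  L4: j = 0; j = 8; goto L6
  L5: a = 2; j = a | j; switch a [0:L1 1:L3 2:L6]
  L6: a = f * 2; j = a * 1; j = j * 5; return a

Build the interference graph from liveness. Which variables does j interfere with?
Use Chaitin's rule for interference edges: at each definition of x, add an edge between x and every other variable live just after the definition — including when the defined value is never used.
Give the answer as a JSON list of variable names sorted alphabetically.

Answer: ["a", "f"]

Working:
def/use:
  L0: def={a,f} ue=∅
  L1: def={e,j} ue={a}
  L2: def={a,e} ue={a}
  L3: def={j} ue=∅
  L4: def={j} ue=∅
  L5: def={a,j} ue={j}
  L6: def={a,j} ue={f}

Liveness:
  L0 li=∅ lo={a,f}
  L1 li={a,f} lo={a,f}
  L2 li={a,f} lo={f}
  L3 li={f} lo={f,j}
  L4 li={f} lo={f}
  L5 li={f,j} lo={a,f}
  L6 li={f} lo=∅

Interfere edges:
  a↔{e,f,j}
  e↔{a,f}
  f↔{a,e,j}
  j↔{a,f}

N(j) = ["a", "f"]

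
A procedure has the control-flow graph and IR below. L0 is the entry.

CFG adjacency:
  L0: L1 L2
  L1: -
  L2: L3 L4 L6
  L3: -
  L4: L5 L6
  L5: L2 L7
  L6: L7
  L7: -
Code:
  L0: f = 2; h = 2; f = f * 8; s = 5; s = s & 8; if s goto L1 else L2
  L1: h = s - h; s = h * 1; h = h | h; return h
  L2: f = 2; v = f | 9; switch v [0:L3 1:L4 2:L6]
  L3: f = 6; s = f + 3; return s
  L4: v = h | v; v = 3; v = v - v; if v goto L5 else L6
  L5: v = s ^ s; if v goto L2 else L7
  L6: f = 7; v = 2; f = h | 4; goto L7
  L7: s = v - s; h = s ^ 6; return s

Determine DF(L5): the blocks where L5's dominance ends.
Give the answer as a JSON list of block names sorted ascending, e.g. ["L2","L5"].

Answer: ["L2", "L7"]

Analysis:
idom tree: L1←L0 L2←L0 L3←L2 L4←L2 L5←L4 L6←L2 L7←L2
Dom∩ at merges:
  L2: preds {L0,L5}: {L0} ∩ {L0,L2,L4,L5} = {L0}; idom=L0
  L6: preds {L2,L4}: {L0,L2} ∩ {L0,L2,L4} = {L0,L2}; idom=L2
  L7: preds {L5,L6}: {L0,L2,L4,L5} ∩ {L0,L2,L6} = {L0,L2}; idom=L2

DF derivation:
  join L2 pred L0: · stop@L0
  join L2 pred L5: L5→L4→L2 stop@L0
  join L6 pred L2: · stop@L2
  join L6 pred L4: L4 stop@L2
  join L7 pred L5: L5→L4 stop@L2
  join L7 pred L6: L6 stop@L2
  DF(L0)=∅
  DF(L1)=∅
  DF(L2)={L2}
  DF(L3)=∅
  DF(L4)={L2,L6,L7}
  DF(L5)={L2,L7}
  DF(L6)={L7}
  DF(L7)=∅

DF(L5) = ["L2", "L7"]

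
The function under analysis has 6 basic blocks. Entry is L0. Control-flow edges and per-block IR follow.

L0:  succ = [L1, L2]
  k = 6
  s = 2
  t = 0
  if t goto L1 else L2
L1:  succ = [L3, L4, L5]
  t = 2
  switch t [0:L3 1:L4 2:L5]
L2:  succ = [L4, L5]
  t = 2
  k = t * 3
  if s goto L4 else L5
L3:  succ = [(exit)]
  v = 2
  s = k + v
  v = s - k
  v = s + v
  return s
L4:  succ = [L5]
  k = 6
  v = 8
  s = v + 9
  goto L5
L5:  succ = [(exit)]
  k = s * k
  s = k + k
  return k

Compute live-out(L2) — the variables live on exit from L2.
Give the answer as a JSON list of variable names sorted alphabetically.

Block summaries:
  L0: def={k,s,t} ue=∅
  L1: def={t} ue=∅
  L2: def={k,t} ue={s}
  L3: def={s,v} ue={k}
  L4: def={k,s,v} ue=∅
  L5: def={k,s} ue={k,s}

Liveness:
  L0: in=∅ out={k,s}
  L1: in={k,s} out={k,s}
  L2: in={s} out={k,s}
  L3: in={k} out=∅
  L4: in=∅ out={k,s}
  L5: in={k,s} out=∅

live-out(L2) = ["k", "s"]

Answer: ["k", "s"]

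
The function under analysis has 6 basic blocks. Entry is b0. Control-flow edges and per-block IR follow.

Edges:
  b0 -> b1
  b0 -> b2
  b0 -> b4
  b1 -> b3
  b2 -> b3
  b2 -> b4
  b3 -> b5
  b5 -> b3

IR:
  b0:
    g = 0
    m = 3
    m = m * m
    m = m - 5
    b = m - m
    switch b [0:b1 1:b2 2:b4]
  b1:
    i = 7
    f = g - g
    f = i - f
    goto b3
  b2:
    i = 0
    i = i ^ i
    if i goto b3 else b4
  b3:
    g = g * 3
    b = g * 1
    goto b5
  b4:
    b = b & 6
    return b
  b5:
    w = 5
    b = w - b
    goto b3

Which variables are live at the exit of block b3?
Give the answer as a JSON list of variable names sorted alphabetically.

def/use:
  b0: def={b,g,m} ue=∅
  b1: def={f,i} ue={g}
  b2: def={i} ue=∅
  b3: def={b,g} ue={g}
  b4: def={b} ue={b}
  b5: def={b,w} ue={b}

Backward fixpoint:
  b0 li=∅ lo={b,g}
  b1 li={g} lo={g}
  b2 li={b,g} lo={b,g}
  b3 li={g} lo={b,g}
  b4 li={b} lo=∅
  b5 li={b,g} lo={g}

live-out(b3) = ["b", "g"]

Answer: ["b", "g"]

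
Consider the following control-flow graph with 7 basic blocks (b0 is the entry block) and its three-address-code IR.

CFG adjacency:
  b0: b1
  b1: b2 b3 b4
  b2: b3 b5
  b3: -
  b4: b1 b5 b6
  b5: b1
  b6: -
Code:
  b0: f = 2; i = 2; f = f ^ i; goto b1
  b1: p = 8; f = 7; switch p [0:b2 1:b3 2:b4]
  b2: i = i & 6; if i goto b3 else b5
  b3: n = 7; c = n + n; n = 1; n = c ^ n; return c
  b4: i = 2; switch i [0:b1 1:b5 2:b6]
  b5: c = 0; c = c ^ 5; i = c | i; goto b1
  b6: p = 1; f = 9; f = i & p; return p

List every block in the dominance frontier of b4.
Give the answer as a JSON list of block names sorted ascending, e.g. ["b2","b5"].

idom tree: b1←b0 b2←b1 b3←b1 b4←b1 b5←b1 b6←b4
Dom∩ at merges:
  b1: preds {b0,b4,b5}: {b0} ∩ {b0,b1,b4} ∩ {b0,b1,b5} = {b0}; idom=b0
  b3: preds {b1,b2}: {b0,b1} ∩ {b0,b1,b2} = {b0,b1}; idom=b1
  b5: preds {b2,b4}: {b0,b1,b2} ∩ {b0,b1,b4} = {b0,b1}; idom=b1

Frontier:
  join b1 pred b0: · stop@b0
  join b1 pred b4: b4→b1 stop@b0
  join b1 pred b5: b5→b1 stop@b0
  join b3 pred b1: · stop@b1
  join b3 pred b2: b2 stop@b1
  join b5 pred b2: b2 stop@b1
  join b5 pred b4: b4 stop@b1
  DF(b0)=∅
  DF(b1)={b1}
  DF(b2)={b3,b5}
  DF(b3)=∅
  DF(b4)={b1,b5}
  DF(b5)={b1}
  DF(b6)=∅

DF(b4) = ["b1", "b5"]

Answer: ["b1", "b5"]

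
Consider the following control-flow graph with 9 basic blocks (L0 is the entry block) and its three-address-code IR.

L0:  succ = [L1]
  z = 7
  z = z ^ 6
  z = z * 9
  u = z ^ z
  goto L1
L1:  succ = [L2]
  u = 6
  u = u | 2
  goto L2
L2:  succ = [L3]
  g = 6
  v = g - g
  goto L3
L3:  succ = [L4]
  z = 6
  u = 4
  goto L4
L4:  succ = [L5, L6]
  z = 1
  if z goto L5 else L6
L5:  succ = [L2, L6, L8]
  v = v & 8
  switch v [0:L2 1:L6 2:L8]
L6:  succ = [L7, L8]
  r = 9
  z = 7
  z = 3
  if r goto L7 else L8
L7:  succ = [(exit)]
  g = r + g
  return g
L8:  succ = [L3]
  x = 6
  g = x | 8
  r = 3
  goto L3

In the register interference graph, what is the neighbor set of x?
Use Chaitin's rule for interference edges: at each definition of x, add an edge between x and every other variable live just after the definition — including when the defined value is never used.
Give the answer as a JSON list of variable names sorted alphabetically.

Answer: ["v"]

Working:
Block summaries:
  L0: def={u,z} ue=∅
  L1: def={u} ue=∅
  L2: def={g,v} ue=∅
  L3: def={u,z} ue=∅
  L4: def={z} ue=∅
  L5: def={v} ue={v}
  L6: def={r,z} ue=∅
  L7: def={g} ue={g,r}
  L8: def={g,r,x} ue=∅

Live sets:
  L0 li=∅ lo=∅
  L1 li=∅ lo=∅
  L2 li=∅ lo={g,v}
  L3 li={g,v} lo={g,v}
  L4 li={g,v} lo={g,v}
  L5 li={g,v} lo={g,v}
  L6 li={g,v} lo={g,r,v}
  L7 li={g,r} lo=∅
  L8 li={v} lo={g,v}

Conflict graph:
  g — {r,u,v,z}
  r — {g,v,z}
  u — {g,v}
  v — {g,r,u,x,z}
  x — {v}
  z — {g,r,v}

N(x) = ["v"]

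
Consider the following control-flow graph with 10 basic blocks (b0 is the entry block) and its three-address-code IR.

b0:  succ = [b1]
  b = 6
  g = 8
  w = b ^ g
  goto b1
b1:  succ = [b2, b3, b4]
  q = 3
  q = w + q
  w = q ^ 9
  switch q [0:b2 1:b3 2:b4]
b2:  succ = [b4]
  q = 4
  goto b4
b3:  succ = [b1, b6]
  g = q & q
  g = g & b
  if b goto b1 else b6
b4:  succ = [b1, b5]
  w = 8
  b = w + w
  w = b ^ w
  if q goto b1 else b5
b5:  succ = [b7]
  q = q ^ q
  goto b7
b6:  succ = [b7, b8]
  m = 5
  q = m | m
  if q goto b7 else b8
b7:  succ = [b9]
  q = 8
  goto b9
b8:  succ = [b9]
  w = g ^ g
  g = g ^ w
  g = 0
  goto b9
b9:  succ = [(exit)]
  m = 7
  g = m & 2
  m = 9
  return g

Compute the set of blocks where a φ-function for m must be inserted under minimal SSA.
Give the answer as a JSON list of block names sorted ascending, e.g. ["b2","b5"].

idom tree: b1←b0 b2←b1 b3←b1 b4←b1 b5←b4 b6←b3 b7←b1 b8←b6 b9←b1
Join-block Dom:
  b1: preds {b0,b3,b4}: {b0} ∩ {b0,b1,b3} ∩ {b0,b1,b4} = {b0}; idom=b0
  b4: preds {b1,b2}: {b0,b1} ∩ {b0,b1,b2} = {b0,b1}; idom=b1
  b7: preds {b5,b6}: {b0,b1,b4,b5} ∩ {b0,b1,b3,b6} = {b0,b1}; idom=b1
  b9: preds {b7,b8}: {b0,b1,b7} ∩ {b0,b1,b3,b6,b8} = {b0,b1}; idom=b1

Frontier:
  b1←b0: walk · to b0
  b1←b3: walk b3→b1 to b0
  b1←b4: walk b4→b1 to b0
  b4←b1: walk · to b1
  b4←b2: walk b2 to b1
  b7←b5: walk b5→b4 to b1
  b7←b6: walk b6→b3 to b1
  b9←b7: walk b7 to b1
  b9←b8: walk b8→b6→b3 to b1
  b0: DF=∅
  b1: DF={b1}
  b2: DF={b4}
  b3: DF={b1,b7,b9}
  b4: DF={b1,b7}
  b5: DF={b7}
  b6: DF={b7,b9}
  b7: DF={b9}
  b8: DF={b9}
  b9: DF=∅

φ for m: defs {b6,b9}
  DF⁺ = {b7,b9}

Answer: ["b7", "b9"]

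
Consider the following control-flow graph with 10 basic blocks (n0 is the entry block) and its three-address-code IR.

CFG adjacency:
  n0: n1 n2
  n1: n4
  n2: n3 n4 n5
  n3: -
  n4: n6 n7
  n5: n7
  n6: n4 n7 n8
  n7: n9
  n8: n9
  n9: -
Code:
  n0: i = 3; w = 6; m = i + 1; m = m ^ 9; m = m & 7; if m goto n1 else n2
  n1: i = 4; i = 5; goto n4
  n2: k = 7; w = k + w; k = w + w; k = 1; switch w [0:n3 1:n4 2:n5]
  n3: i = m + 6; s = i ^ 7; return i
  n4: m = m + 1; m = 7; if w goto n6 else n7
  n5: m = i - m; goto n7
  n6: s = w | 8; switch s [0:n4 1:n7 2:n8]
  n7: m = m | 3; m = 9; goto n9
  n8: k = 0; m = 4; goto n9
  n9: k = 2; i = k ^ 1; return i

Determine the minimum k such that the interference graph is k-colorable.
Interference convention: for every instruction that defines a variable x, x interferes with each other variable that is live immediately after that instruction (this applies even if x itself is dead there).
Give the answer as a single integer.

Per-block:
  n0: {i,m,w} / ∅
  n1: {i} / ∅
  n2: {k,w} / {w}
  n3: {i,s} / {m}
  n4: {m} / {m,w}
  n5: {m} / {i,m}
  n6: {s} / {w}
  n7: {m} / {m}
  n8: {k,m} / ∅
  n9: {i,k} / ∅

Live sets:
  n0 li=∅ lo={i,m,w}
  n1 li={m,w} lo={m,w}
  n2 li={i,m,w} lo={i,m,w}
  n3 li={m} lo=∅
  n4 li={m,w} lo={m,w}
  n5 li={i,m} lo={m}
  n6 li={m,w} lo={m,w}
  n7 li={m} lo=∅
  n8 li=∅ lo=∅
  n9 li=∅ lo=∅

Interfere edges:
  i↔{k,m,s,w}
  k↔{i,m,w}
  m↔{i,k,s,w}
  s↔{i,m,w}
  w↔{i,k,m,s}

Chromatic number:
  lower bound: {i,k,m,w} mutually conflict ⇒ χ ≥ 4
  4-colouring: r0={i}  r1={m}  r2={w}  r3={k,s}
  χ = 4

Answer: 4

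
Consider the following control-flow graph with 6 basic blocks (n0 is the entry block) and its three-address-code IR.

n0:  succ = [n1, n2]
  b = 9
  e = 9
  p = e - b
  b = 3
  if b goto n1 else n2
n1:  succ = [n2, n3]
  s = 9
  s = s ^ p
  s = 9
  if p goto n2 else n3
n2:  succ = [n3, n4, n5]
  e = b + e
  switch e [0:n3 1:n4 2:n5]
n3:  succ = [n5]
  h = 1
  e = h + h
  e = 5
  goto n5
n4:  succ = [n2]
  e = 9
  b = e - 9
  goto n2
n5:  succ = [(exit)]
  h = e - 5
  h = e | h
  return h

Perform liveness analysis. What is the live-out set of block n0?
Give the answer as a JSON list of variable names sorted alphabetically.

Answer: ["b", "e", "p"]

Working:
def/use:
  n0: {b,e,p} / ∅
  n1: {s} / {p}
  n2: {e} / {b,e}
  n3: {e,h} / ∅
  n4: {b,e} / ∅
  n5: {h} / {e}

Liveness:
  live n0: ∅→{b,e,p}
  live n1: {b,e,p}→{b,e}
  live n2: {b,e}→{e}
  live n3: ∅→{e}
  live n4: ∅→{b,e}
  live n5: {e}→∅

live-out(n0) = ["b", "e", "p"]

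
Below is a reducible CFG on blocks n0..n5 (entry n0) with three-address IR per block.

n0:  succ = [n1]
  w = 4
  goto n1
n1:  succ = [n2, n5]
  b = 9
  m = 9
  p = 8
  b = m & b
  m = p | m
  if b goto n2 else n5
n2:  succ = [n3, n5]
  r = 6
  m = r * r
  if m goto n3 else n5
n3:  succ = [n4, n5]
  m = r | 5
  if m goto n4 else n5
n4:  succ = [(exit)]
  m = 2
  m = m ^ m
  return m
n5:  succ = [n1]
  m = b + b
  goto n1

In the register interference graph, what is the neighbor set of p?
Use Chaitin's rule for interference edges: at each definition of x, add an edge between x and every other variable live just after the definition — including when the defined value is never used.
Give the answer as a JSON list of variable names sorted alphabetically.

Per-block:
  n0: def={w} ue=∅
  n1: def={b,m,p} ue=∅
  n2: def={m,r} ue=∅
  n3: def={m} ue={r}
  n4: def={m} ue=∅
  n5: def={m} ue={b}

Liveness:
  live n0: ∅→∅
  live n1: ∅→{b}
  live n2: {b}→{b,r}
  live n3: {b,r}→{b}
  live n4: ∅→∅
  live n5: {b}→∅

Interference:
  b: {m,p,r}
  m: {b,p,r}
  p: {b,m}
  r: {b,m}
  w: ∅

N(p) = ["b", "m"]

Answer: ["b", "m"]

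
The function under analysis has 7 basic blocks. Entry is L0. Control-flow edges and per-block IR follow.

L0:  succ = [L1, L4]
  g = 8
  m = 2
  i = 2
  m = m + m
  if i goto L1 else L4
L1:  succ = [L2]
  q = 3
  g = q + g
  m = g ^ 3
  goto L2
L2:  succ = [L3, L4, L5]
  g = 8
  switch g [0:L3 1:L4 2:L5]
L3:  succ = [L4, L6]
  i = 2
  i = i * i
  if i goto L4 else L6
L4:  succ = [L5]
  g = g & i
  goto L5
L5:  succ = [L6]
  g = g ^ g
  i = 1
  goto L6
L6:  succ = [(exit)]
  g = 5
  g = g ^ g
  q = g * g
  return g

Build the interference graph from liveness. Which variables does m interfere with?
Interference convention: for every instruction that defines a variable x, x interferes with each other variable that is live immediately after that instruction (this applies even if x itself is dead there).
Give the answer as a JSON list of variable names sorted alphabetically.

Answer: ["g", "i"]

Analysis:
Block summaries:
  L0 def {g,i,m} use ∅
  L1 def {g,m,q} use {g}
  L2 def {g} use ∅
  L3 def {i} use ∅
  L4 def {g} use {g,i}
  L5 def {g,i} use {g}
  L6 def {g,q} use ∅

Live sets:
  L0 li=∅ lo={g,i}
  L1 li={g,i} lo={i}
  L2 li={i} lo={g,i}
  L3 li={g} lo={g,i}
  L4 li={g,i} lo={g}
  L5 li={g} lo=∅
  L6 li=∅ lo=∅

Conflict graph:
  g — {i,m,q}
  i — {g,m,q}
  m — {g,i}
  q — {g,i}

N(m) = ["g", "i"]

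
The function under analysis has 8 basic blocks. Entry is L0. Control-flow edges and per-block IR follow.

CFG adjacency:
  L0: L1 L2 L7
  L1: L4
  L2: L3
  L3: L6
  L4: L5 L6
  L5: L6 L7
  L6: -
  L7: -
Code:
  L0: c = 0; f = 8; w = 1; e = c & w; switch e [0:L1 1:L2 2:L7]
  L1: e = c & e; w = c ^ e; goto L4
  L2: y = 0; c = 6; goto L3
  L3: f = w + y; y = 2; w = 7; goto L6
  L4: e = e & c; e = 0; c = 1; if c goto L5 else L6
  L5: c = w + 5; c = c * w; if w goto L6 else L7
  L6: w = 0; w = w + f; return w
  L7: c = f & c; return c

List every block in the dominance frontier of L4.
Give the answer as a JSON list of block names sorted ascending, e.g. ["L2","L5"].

Answer: ["L6", "L7"]

Derivation:
idom tree: L1←L0 L2←L0 L3←L2 L4←L1 L5←L4 L6←L0 L7←L0
Join-block Dom:
  L6: preds {L3,L4,L5}: {L0,L2,L3} ∩ {L0,L1,L4} ∩ {L0,L1,L4,L5} = {L0}; idom=L0
  L7: preds {L0,L5}: {L0} ∩ {L0,L1,L4,L5} = {L0}; idom=L0

DF walk-up:
  L6←L3: walk L3→L2 to L0
  L6←L4: walk L4→L1 to L0
  L6←L5: walk L5→L4→L1 to L0
  L7←L0: walk · to L0
  L7←L5: walk L5→L4→L1 to L0
  DF(L0)=∅
  DF(L1)={L6,L7}
  DF(L2)={L6}
  DF(L3)={L6}
  DF(L4)={L6,L7}
  DF(L5)={L6,L7}
  DF(L6)=∅
  DF(L7)=∅

DF(L4) = ["L6", "L7"]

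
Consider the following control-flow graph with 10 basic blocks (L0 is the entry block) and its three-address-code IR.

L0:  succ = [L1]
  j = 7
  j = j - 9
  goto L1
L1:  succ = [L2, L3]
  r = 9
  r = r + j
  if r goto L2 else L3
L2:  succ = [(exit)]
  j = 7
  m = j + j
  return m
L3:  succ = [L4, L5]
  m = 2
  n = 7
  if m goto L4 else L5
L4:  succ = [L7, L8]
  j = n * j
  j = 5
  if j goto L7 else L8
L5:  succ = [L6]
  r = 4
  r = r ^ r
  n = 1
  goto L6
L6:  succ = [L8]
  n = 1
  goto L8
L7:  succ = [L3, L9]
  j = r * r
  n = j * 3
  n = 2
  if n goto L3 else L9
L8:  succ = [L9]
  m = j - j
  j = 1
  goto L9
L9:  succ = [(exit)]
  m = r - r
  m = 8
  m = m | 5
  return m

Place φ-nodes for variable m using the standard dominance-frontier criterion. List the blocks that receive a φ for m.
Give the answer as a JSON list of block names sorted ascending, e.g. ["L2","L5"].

Answer: ["L3", "L9"]

Working:
idom tree: L1←L0 L2←L1 L3←L1 L4←L3 L5←L3 L6←L5 L7←L4 L8←L3 L9←L3
Dom∩ at merges:
  L3: preds {L1,L7}: {L0,L1} ∩ {L0,L1,L3,L4,L7} = {L0,L1}; idom=L1
  L8: preds {L4,L6}: {L0,L1,L3,L4} ∩ {L0,L1,L3,L5,L6} = {L0,L1,L3}; idom=L3
  L9: preds {L7,L8}: {L0,L1,L3,L4,L7} ∩ {L0,L1,L3,L8} = {L0,L1,L3}; idom=L3

Frontier:
  join L3 pred L1: · stop@L1
  join L3 pred L7: L7→L4→L3 stop@L1
  join L8 pred L4: L4 stop@L3
  join L8 pred L6: L6→L5 stop@L3
  join L9 pred L7: L7→L4 stop@L3
  join L9 pred L8: L8 stop@L3
  L0: DF=∅
  L1: DF=∅
  L2: DF=∅
  L3: DF={L3}
  L4: DF={L3,L8,L9}
  L5: DF={L8}
  L6: DF={L8}
  L7: DF={L3,L9}
  L8: DF={L9}
  L9: DF=∅

φ for m: defs {L2,L3,L8,L9}
  DF⁺ = {L3,L9}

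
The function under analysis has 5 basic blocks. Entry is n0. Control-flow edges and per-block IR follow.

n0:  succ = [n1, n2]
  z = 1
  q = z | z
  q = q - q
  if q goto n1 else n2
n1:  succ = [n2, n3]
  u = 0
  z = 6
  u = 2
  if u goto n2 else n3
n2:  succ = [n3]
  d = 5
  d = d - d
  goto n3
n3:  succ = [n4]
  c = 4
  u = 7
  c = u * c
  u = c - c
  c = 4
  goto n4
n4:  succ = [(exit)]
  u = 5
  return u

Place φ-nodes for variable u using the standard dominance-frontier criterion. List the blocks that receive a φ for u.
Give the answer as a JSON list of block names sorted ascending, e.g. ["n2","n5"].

Answer: ["n2", "n3"]

Derivation:
idom tree: n1←n0 n2←n0 n3←n0 n4←n3
Join-block Dom:
  n2: preds {n0,n1}: {n0} ∩ {n0,n1} = {n0}; idom=n0
  n3: preds {n1,n2}: {n0,n1} ∩ {n0,n2} = {n0}; idom=n0

DF walk-up:
  join n2 pred n0: · stop@n0
  join n2 pred n1: n1 stop@n0
  join n3 pred n1: n1 stop@n0
  join n3 pred n2: n2 stop@n0
  DF(n0)=∅
  DF(n1)={n2,n3}
  DF(n2)={n3}
  DF(n3)=∅
  DF(n4)=∅

φ for u: defs {n1,n3,n4}
  DF⁺ = {n2,n3}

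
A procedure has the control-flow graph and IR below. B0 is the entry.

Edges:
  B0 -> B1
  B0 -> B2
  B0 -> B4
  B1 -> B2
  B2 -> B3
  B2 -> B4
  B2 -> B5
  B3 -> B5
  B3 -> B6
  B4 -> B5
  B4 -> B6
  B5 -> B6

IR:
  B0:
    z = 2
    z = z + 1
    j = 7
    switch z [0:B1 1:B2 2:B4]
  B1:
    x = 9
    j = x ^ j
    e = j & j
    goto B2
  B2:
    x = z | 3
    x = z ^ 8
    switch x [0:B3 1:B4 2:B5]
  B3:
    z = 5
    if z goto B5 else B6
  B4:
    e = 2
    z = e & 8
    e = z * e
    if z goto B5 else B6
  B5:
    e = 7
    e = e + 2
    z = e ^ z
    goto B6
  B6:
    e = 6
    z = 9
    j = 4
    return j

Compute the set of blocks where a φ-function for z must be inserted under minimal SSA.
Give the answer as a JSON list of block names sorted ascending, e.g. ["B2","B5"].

idom tree: B1←B0 B2←B0 B3←B2 B4←B0 B5←B0 B6←B0
Dom at joins:
  B2: preds {B0,B1}: {B0} ∩ {B0,B1} = {B0}; idom=B0
  B4: preds {B0,B2}: {B0} ∩ {B0,B2} = {B0}; idom=B0
  B5: preds {B2,B3,B4}: {B0,B2} ∩ {B0,B2,B3} ∩ {B0,B4} = {B0}; idom=B0
  B6: preds {B3,B4,B5}: {B0,B2,B3} ∩ {B0,B4} ∩ {B0,B5} = {B0}; idom=B0

Frontier:
  B2←B0: walk · to B0
  B2←B1: walk B1 to B0
  B4←B0: walk · to B0
  B4←B2: walk B2 to B0
  B5←B2: walk B2 to B0
  B5←B3: walk B3→B2 to B0
  B5←B4: walk B4 to B0
  B6←B3: walk B3→B2 to B0
  B6←B4: walk B4 to B0
  B6←B5: walk B5 to B0
  B0 → ∅
  B1 → {B2}
  B2 → {B4,B5,B6}
  B3 → {B5,B6}
  B4 → {B5,B6}
  B5 → {B6}
  B6 → ∅

φ for z: defs {B0,B3,B4,B5,B6}
  DF⁺ = {B5,B6}

Answer: ["B5", "B6"]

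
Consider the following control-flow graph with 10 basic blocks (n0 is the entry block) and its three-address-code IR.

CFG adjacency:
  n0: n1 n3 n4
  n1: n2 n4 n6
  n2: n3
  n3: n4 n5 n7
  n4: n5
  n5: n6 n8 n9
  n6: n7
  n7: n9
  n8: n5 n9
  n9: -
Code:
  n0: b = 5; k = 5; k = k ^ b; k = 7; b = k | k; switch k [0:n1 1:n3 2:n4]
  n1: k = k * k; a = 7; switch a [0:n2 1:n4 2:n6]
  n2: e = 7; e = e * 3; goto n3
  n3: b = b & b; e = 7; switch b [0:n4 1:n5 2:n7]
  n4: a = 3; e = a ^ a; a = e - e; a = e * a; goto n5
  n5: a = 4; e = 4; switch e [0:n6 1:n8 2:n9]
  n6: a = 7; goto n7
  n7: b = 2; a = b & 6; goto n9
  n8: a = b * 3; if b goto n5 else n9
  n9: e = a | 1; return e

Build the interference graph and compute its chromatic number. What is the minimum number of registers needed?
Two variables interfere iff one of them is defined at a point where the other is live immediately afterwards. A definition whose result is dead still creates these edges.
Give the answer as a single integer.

Answer: 3

Analysis:
Block summaries:
  n0: {b,k} / ∅
  n1: {a,k} / {k}
  n2: {e} / ∅
  n3: {b,e} / {b}
  n4: {a,e} / ∅
  n5: {a,e} / ∅
  n6: {a} / ∅
  n7: {a,b} / ∅
  n8: {a} / {b}
  n9: {e} / {a}

Live sets:
  n0 li=∅ lo={b,k}
  n1 li={b,k} lo={b}
  n2 li={b} lo={b}
  n3 li={b} lo={b}
  n4 li={b} lo={b}
  n5 li={b} lo={a,b}
  n6 li=∅ lo=∅
  n7 li=∅ lo={a}
  n8 li={b} lo={a,b}
  n9 li={a} lo=∅

Interfere edges:
  a: {b,e}
  b: {a,e,k}
  e: {a,b}
  k: {b}

Colouring:
  lower bound: {a,b,e} mutually conflict ⇒ χ ≥ 3
  assign a→c1 b→c0 e→c2 k→c1 — no edge inside a register ⇒ χ ≤ 3
  χ = 3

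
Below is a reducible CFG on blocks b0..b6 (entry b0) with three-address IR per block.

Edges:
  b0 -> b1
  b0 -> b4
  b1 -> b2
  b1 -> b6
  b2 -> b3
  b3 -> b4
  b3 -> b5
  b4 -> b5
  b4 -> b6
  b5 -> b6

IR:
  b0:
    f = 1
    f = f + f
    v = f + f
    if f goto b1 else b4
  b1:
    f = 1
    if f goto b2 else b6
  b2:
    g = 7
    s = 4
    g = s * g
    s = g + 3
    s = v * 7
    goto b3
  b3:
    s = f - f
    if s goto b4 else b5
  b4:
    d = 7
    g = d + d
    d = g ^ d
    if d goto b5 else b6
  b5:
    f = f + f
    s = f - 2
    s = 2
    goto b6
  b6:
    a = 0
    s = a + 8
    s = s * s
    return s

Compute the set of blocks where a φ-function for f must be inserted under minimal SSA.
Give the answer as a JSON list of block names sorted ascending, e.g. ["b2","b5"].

idom tree: b1←b0 b2←b1 b3←b2 b4←b0 b5←b0 b6←b0
Dom at joins:
  b4: preds {b0,b3}: {b0} ∩ {b0,b1,b2,b3} = {b0}; idom=b0
  b5: preds {b3,b4}: {b0,b1,b2,b3} ∩ {b0,b4} = {b0}; idom=b0
  b6: preds {b1,b4,b5}: {b0,b1} ∩ {b0,b4} ∩ {b0,b5} = {b0}; idom=b0

DF derivation:
  b4←b0: walk · to b0
  b4←b3: walk b3→b2→b1 to b0
  b5←b3: walk b3→b2→b1 to b0
  b5←b4: walk b4 to b0
  b6←b1: walk b1 to b0
  b6←b4: walk b4 to b0
  b6←b5: walk b5 to b0
  b0 → ∅
  b1 → {b4,b5,b6}
  b2 → {b4,b5}
  b3 → {b4,b5}
  b4 → {b5,b6}
  b5 → {b6}
  b6 → ∅

φ for f: defs {b0,b1,b5}
  DF⁺ = {b4,b5,b6}

Answer: ["b4", "b5", "b6"]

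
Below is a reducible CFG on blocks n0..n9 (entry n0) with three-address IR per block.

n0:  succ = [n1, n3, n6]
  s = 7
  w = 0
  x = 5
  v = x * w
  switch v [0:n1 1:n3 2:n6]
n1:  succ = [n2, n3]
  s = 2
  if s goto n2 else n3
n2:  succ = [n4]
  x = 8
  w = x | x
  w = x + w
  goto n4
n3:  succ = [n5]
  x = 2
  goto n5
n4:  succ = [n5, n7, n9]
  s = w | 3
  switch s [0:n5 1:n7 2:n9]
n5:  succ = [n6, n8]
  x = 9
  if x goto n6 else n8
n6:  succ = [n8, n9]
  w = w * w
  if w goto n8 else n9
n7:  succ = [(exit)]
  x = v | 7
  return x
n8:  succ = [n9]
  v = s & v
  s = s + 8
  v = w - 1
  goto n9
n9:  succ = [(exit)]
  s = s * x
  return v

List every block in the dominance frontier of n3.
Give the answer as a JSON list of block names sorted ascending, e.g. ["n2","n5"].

Answer: ["n5"]

Derivation:
idom tree: n1←n0 n2←n1 n3←n0 n4←n2 n5←n0 n6←n0 n7←n4 n8←n0 n9←n0
Dom at joins:
  n3: preds {n0,n1}: {n0} ∩ {n0,n1} = {n0}; idom=n0
  n5: preds {n3,n4}: {n0,n3} ∩ {n0,n1,n2,n4} = {n0}; idom=n0
  n6: preds {n0,n5}: {n0} ∩ {n0,n5} = {n0}; idom=n0
  n8: preds {n5,n6}: {n0,n5} ∩ {n0,n6} = {n0}; idom=n0
  n9: preds {n4,n6,n8}: {n0,n1,n2,n4} ∩ {n0,n6} ∩ {n0,n8} = {n0}; idom=n0

Frontier:
  n3←n0: walk · to n0
  n3←n1: walk n1 to n0
  n5←n3: walk n3 to n0
  n5←n4: walk n4→n2→n1 to n0
  n6←n0: walk · to n0
  n6←n5: walk n5 to n0
  n8←n5: walk n5 to n0
  n8←n6: walk n6 to n0
  n9←n4: walk n4→n2→n1 to n0
  n9←n6: walk n6 to n0
  n9←n8: walk n8 to n0
  DF(n0)=∅
  DF(n1)={n3,n5,n9}
  DF(n2)={n5,n9}
  DF(n3)={n5}
  DF(n4)={n5,n9}
  DF(n5)={n6,n8}
  DF(n6)={n8,n9}
  DF(n7)=∅
  DF(n8)={n9}
  DF(n9)=∅

DF(n3) = ["n5"]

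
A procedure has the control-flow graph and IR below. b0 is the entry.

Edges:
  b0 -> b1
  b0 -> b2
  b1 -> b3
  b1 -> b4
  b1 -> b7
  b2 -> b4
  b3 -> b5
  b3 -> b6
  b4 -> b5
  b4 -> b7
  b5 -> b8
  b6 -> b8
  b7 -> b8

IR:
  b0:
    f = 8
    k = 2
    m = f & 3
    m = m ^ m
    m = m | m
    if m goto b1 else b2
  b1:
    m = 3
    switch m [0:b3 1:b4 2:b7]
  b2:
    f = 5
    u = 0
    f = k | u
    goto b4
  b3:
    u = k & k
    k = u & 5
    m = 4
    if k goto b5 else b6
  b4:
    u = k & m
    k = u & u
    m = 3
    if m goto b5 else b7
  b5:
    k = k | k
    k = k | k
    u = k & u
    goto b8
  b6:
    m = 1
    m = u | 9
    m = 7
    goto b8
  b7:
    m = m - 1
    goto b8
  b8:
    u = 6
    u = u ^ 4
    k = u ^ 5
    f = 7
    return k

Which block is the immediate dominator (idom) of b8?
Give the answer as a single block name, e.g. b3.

idom tree: b1←b0 b2←b0 b3←b1 b4←b0 b5←b0 b6←b3 b7←b0 b8←b0
Join-block Dom:
  b4: preds {b1,b2}: {b0,b1} ∩ {b0,b2} = {b0}; idom=b0
  b5: preds {b3,b4}: {b0,b1,b3} ∩ {b0,b4} = {b0}; idom=b0
  b7: preds {b1,b4}: {b0,b1} ∩ {b0,b4} = {b0}; idom=b0
  b8: preds {b5,b6,b7}: {b0,b5} ∩ {b0,b1,b3,b6} ∩ {b0,b7} = {b0}; idom=b0

idom(b8) = b0

Answer: b0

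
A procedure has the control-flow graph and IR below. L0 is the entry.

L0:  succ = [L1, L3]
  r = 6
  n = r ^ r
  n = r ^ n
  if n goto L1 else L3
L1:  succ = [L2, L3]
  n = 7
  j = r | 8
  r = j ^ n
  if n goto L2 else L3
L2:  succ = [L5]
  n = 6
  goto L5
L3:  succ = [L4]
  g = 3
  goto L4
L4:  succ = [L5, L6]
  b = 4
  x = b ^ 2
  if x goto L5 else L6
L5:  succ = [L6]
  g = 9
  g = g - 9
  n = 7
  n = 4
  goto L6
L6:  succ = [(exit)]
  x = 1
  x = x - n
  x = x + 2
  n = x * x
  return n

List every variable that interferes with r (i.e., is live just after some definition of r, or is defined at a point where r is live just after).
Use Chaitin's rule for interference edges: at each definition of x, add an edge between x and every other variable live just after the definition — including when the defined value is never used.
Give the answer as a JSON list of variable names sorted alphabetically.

Block summaries:
  L0 def {n,r} use ∅
  L1 def {j,n,r} use {r}
  L2 def {n} use ∅
  L3 def {g} use ∅
  L4 def {b,x} use ∅
  L5 def {g,n} use ∅
  L6 def {n,x} use {n}

Live sets:
  live L0: ∅→{n,r}
  live L1: {r}→{n}
  live L2: ∅→∅
  live L3: {n}→{n}
  live L4: {n}→{n}
  live L5: ∅→{n}
  live L6: {n}→∅

Interference:
  b: {n}
  g: {n}
  j: {n}
  n: {b,g,j,r,x}
  r: {n}
  x: {n}

N(r) = ["n"]

Answer: ["n"]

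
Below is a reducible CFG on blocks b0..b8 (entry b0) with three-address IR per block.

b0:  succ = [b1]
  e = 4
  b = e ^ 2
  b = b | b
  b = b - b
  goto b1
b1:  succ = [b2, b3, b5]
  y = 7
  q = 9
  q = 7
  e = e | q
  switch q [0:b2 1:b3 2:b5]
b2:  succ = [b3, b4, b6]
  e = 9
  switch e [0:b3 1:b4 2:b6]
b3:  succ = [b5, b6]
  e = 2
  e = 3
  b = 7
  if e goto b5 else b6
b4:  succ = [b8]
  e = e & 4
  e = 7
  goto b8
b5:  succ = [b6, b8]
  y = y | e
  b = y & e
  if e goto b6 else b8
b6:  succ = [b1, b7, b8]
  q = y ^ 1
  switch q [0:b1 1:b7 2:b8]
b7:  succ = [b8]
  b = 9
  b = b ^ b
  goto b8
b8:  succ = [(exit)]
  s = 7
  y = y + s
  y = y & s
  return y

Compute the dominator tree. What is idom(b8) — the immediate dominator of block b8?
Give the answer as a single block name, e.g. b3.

Answer: b1

Working:
idom tree: b1←b0 b2←b1 b3←b1 b4←b2 b5←b1 b6←b1 b7←b6 b8←b1
Dom at joins:
  b1: preds {b0,b6}: {b0} ∩ {b0,b1,b6} = {b0}; idom=b0
  b3: preds {b1,b2}: {b0,b1} ∩ {b0,b1,b2} = {b0,b1}; idom=b1
  b5: preds {b1,b3}: {b0,b1} ∩ {b0,b1,b3} = {b0,b1}; idom=b1
  b6: preds {b2,b3,b5}: {b0,b1,b2} ∩ {b0,b1,b3} ∩ {b0,b1,b5} = {b0,b1}; idom=b1
  b8: preds {b4,b5,b6,b7}: {b0,b1,b2,b4} ∩ {b0,b1,b5} ∩ {b0,b1,b6} ∩ {b0,b1,b6,b7} = {b0,b1}; idom=b1

idom(b8) = b1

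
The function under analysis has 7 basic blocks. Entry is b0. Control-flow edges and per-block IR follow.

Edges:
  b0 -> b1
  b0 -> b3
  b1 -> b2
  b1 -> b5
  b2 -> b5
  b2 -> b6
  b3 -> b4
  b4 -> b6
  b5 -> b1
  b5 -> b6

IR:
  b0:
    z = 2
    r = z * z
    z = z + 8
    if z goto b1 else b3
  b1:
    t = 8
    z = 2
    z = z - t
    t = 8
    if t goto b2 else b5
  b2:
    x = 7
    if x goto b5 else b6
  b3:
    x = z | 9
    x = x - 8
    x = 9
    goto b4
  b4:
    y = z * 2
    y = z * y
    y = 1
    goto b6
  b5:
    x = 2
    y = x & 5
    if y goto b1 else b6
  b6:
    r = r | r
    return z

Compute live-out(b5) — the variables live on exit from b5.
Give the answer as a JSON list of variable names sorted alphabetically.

Block summaries:
  b0: {r,z} / ∅
  b1: {t,z} / ∅
  b2: {x} / ∅
  b3: {x} / {z}
  b4: {y} / {z}
  b5: {x,y} / ∅
  b6: {r} / {r,z}

Live sets:
  live b0: ∅→{r,z}
  live b1: {r}→{r,z}
  live b2: {r,z}→{r,z}
  live b3: {r,z}→{r,z}
  live b4: {r,z}→{r,z}
  live b5: {r,z}→{r,z}
  live b6: {r,z}→∅

live-out(b5) = ["r", "z"]

Answer: ["r", "z"]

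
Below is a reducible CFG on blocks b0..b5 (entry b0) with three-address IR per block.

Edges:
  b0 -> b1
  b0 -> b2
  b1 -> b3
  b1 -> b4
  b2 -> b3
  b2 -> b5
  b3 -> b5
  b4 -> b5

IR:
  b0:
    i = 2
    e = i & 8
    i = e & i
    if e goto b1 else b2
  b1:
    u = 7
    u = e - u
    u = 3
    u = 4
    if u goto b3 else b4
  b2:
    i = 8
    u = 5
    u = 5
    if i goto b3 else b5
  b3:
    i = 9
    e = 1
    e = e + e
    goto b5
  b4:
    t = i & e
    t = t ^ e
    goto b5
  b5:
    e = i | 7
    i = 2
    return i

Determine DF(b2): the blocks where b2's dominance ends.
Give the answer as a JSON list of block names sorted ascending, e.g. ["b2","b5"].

idom tree: b1←b0 b2←b0 b3←b0 b4←b1 b5←b0
Dom at joins:
  b3: preds {b1,b2}: {b0,b1} ∩ {b0,b2} = {b0}; idom=b0
  b5: preds {b2,b3,b4}: {b0,b2} ∩ {b0,b3} ∩ {b0,b1,b4} = {b0}; idom=b0

Frontier:
  b3←b1: walk b1 to b0
  b3←b2: walk b2 to b0
  b5←b2: walk b2 to b0
  b5←b3: walk b3 to b0
  b5←b4: walk b4→b1 to b0
  b0: DF=∅
  b1: DF={b3,b5}
  b2: DF={b3,b5}
  b3: DF={b5}
  b4: DF={b5}
  b5: DF=∅

DF(b2) = ["b3", "b5"]

Answer: ["b3", "b5"]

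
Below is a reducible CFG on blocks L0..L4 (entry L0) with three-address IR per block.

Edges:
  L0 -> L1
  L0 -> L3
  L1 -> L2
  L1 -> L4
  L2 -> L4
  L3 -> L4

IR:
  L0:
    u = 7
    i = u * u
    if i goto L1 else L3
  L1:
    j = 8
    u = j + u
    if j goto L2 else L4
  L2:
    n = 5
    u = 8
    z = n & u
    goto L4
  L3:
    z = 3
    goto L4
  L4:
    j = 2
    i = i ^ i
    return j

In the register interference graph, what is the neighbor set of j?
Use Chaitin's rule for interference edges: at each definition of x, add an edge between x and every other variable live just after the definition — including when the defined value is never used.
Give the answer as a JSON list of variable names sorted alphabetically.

def/use:
  L0 def {i,u} use ∅
  L1 def {j,u} use {u}
  L2 def {n,u,z} use ∅
  L3 def {z} use ∅
  L4 def {i,j} use {i}

Liveness:
  live L0: ∅→{i,u}
  live L1: {i,u}→{i}
  live L2: {i}→{i}
  live L3: {i}→{i}
  live L4: {i}→∅

Interfere edges:
  i: {j,n,u,z}
  j: {i,u}
  n: {i,u}
  u: {i,j,n}
  z: {i}

N(j) = ["i", "u"]

Answer: ["i", "u"]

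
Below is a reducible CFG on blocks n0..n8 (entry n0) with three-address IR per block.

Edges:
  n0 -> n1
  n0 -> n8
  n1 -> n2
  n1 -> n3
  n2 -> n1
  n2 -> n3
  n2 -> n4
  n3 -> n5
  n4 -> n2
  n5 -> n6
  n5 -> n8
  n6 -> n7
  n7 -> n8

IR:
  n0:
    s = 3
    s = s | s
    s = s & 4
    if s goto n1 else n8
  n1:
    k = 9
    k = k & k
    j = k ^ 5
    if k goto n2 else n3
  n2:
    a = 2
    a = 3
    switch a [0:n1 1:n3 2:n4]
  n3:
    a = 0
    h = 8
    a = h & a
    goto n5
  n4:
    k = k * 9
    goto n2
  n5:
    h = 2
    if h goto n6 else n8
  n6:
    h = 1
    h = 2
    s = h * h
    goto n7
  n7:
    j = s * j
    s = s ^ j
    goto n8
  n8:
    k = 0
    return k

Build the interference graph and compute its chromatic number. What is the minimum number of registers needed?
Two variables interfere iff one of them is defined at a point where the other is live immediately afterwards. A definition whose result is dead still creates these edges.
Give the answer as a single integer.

Per-block:
  n0 def {s} use ∅
  n1 def {j,k} use ∅
  n2 def {a} use ∅
  n3 def {a,h} use ∅
  n4 def {k} use {k}
  n5 def {h} use ∅
  n6 def {h,s} use ∅
  n7 def {j,s} use {j,s}
  n8 def {k} use ∅

Liveness:
  live n0: ∅→∅
  live n1: ∅→{j,k}
  live n2: {j,k}→{j,k}
  live n3: {j}→{j}
  live n4: {j,k}→{j,k}
  live n5: {j}→{j}
  live n6: {j}→{j,s}
  live n7: {j,s}→∅
  live n8: ∅→∅

Interference:
  a↔{h,j,k}
  h↔{a,j}
  j↔{a,h,k,s}
  k↔{a,j}
  s↔{j}

Registers:
  {a,h,j} pairwise interfere (3-clique) ⇒ χ ≥ 3
  3-colouring: r0={j}  r1={a,s}  r2={h,k}
  χ = 3

Answer: 3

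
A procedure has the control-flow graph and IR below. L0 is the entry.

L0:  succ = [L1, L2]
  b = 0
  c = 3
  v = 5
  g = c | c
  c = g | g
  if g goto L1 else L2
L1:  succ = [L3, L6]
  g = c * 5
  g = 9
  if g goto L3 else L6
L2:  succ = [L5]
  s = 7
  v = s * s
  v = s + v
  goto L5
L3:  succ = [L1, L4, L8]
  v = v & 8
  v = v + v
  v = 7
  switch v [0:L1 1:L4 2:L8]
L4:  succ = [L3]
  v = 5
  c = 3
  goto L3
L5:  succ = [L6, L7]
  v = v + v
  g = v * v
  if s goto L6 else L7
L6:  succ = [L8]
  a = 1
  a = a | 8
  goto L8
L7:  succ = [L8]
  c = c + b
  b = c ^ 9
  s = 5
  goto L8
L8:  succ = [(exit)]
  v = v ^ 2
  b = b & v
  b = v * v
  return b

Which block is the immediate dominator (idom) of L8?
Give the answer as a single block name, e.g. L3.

Answer: L0

Working:
idom tree: L1←L0 L2←L0 L3←L1 L4←L3 L5←L2 L6←L0 L7←L5 L8←L0
Dom at joins:
  L1: preds {L0,L3}: {L0} ∩ {L0,L1,L3} = {L0}; idom=L0
  L3: preds {L1,L4}: {L0,L1} ∩ {L0,L1,L3,L4} = {L0,L1}; idom=L1
  L6: preds {L1,L5}: {L0,L1} ∩ {L0,L2,L5} = {L0}; idom=L0
  L8: preds {L3,L6,L7}: {L0,L1,L3} ∩ {L0,L6} ∩ {L0,L2,L5,L7} = {L0}; idom=L0

idom(L8) = L0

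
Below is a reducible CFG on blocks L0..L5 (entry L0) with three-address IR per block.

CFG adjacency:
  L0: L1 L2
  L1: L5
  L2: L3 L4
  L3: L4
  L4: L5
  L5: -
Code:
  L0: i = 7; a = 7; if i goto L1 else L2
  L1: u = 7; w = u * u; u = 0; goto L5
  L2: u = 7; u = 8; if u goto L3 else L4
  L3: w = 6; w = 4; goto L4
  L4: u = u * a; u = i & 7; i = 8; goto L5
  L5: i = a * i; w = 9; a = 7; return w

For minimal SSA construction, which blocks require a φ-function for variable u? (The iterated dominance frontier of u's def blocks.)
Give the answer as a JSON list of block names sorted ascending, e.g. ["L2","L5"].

Answer: ["L5"]

Working:
idom tree: L1←L0 L2←L0 L3←L2 L4←L2 L5←L0
Dom at joins:
  L4: preds {L2,L3}: {L0,L2} ∩ {L0,L2,L3} = {L0,L2}; idom=L2
  L5: preds {L1,L4}: {L0,L1} ∩ {L0,L2,L4} = {L0}; idom=L0

DF walk-up:
  join L4 pred L2: · stop@L2
  join L4 pred L3: L3 stop@L2
  join L5 pred L1: L1 stop@L0
  join L5 pred L4: L4→L2 stop@L0
  DF(L0)=∅
  DF(L1)={L5}
  DF(L2)={L5}
  DF(L3)={L4}
  DF(L4)={L5}
  DF(L5)=∅

φ for u: defs {L1,L2,L4}
  DF⁺ = {L5}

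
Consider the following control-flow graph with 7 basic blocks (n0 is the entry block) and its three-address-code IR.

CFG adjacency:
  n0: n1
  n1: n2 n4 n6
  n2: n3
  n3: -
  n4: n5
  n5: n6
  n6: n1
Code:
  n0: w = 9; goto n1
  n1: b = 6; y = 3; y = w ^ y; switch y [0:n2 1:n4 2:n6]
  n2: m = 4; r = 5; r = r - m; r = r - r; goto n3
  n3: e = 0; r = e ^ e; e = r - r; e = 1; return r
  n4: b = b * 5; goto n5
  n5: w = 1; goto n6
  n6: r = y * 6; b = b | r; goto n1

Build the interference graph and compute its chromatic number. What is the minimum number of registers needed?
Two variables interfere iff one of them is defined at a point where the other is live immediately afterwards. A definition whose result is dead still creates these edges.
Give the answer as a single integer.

Answer: 3

Analysis:
def/use:
  n0 def {w} use ∅
  n1 def {b,y} use {w}
  n2 def {m,r} use ∅
  n3 def {e,r} use ∅
  n4 def {b} use {b}
  n5 def {w} use ∅
  n6 def {b,r} use {b,y}

Liveness:
  live n0: ∅→{w}
  live n1: {w}→{b,w,y}
  live n2: ∅→∅
  live n3: ∅→∅
  live n4: {b,y}→{b,y}
  live n5: {b,y}→{b,w,y}
  live n6: {b,w,y}→{w}

Interfere edges:
  b: {r,w,y}
  e: {r}
  m: {r}
  r: {b,e,m,w}
  w: {b,r,y}
  y: {b,w}

Colouring:
  {b,r,w} pairwise interfere (3-clique) ⇒ χ ≥ 3
  3-colouring: c0={r,y}  c1={b,e,m}  c2={w}
  χ = 3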